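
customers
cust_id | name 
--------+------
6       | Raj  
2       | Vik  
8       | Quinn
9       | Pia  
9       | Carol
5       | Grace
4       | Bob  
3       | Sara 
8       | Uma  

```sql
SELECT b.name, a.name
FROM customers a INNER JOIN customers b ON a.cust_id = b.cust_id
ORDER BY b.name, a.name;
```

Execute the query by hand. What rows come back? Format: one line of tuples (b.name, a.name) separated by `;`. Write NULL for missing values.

INNER JOIN keeps only pairs where the ON condition holds.
Matching on a.cust_id = b.cust_id.
- a row (cust_id=6): matches 1 b row(s) → 1 output row(s).
- a row (cust_id=2): matches 1 b row(s) → 1 output row(s).
- a row (cust_id=8): matches 2 b row(s) → 2 output row(s).
- a row (cust_id=9): matches 2 b row(s) → 2 output row(s).
- a row (cust_id=9): matches 2 b row(s) → 2 output row(s).
- a row (cust_id=5): matches 1 b row(s) → 1 output row(s).
- a row (cust_id=4): matches 1 b row(s) → 1 output row(s).
- a row (cust_id=3): matches 1 b row(s) → 1 output row(s).
- a row (cust_id=8): matches 2 b row(s) → 2 output row(s).

(Bob, Bob); (Carol, Carol); (Carol, Pia); (Grace, Grace); (Pia, Carol); (Pia, Pia); (Quinn, Quinn); (Quinn, Uma); (Raj, Raj); (Sara, Sara); (Uma, Quinn); (Uma, Uma); (Vik, Vik)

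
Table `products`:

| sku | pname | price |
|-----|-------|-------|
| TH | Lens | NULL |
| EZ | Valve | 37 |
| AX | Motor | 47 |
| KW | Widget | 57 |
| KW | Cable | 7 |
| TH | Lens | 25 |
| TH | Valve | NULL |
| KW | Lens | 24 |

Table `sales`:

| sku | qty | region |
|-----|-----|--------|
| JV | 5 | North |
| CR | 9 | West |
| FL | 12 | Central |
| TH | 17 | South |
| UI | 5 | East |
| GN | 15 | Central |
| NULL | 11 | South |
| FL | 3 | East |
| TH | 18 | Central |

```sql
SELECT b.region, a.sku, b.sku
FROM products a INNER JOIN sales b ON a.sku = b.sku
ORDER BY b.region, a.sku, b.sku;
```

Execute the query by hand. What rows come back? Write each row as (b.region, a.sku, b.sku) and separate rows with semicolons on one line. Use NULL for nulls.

(Central, TH, TH); (Central, TH, TH); (Central, TH, TH); (South, TH, TH); (South, TH, TH); (South, TH, TH)

INNER JOIN keeps only pairs where the ON condition holds.
Matching on a.sku = b.sku. A NULL in a compared column never satisfies the condition.
Matched pairs: 6.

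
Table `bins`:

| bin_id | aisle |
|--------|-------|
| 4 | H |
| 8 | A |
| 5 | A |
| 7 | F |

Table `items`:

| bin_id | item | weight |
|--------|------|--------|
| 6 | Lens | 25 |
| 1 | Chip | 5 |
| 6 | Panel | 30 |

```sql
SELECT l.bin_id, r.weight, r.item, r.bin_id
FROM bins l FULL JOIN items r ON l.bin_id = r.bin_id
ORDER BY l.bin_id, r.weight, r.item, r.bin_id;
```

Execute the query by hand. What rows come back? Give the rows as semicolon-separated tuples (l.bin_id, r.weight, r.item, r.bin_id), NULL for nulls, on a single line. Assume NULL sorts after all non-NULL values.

(4, NULL, NULL, NULL); (5, NULL, NULL, NULL); (7, NULL, NULL, NULL); (8, NULL, NULL, NULL); (NULL, 5, Chip, 1); (NULL, 25, Lens, 6); (NULL, 30, Panel, 6)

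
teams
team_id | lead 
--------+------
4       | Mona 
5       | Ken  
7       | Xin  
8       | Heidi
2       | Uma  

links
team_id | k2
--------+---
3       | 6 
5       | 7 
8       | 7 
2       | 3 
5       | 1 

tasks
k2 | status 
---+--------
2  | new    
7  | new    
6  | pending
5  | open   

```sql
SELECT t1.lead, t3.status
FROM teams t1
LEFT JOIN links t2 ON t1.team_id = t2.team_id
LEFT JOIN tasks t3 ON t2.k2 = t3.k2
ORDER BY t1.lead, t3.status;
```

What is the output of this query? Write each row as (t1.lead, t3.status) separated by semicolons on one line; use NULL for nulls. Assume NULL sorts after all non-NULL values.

(Heidi, new); (Ken, new); (Ken, NULL); (Mona, NULL); (Uma, NULL); (Xin, NULL)

Joins associate left-to-right: teams LEFT JOIN links on team_id gives 6 intermediate row(s).
Then LEFT JOIN `tasks t3` on k2: each of those 6 rows is kept; rows whose t2.k2 has no match in t3 get NULL for t3's columns.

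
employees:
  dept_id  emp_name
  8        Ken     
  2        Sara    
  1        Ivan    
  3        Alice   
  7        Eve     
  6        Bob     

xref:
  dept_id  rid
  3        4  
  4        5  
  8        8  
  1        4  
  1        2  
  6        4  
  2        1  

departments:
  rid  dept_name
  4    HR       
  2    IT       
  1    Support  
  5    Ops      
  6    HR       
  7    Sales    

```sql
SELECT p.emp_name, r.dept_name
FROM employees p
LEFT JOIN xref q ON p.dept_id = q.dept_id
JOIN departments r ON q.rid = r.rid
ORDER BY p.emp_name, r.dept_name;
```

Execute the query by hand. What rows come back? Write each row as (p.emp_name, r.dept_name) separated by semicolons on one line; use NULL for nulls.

(Alice, HR); (Bob, HR); (Ivan, HR); (Ivan, IT); (Sara, Support)

Joins associate left-to-right: employees LEFT JOIN xref on dept_id gives 7 intermediate row(s).
Then INNER JOIN `departments r` on rid: keep only rows whose q.rid appears in r.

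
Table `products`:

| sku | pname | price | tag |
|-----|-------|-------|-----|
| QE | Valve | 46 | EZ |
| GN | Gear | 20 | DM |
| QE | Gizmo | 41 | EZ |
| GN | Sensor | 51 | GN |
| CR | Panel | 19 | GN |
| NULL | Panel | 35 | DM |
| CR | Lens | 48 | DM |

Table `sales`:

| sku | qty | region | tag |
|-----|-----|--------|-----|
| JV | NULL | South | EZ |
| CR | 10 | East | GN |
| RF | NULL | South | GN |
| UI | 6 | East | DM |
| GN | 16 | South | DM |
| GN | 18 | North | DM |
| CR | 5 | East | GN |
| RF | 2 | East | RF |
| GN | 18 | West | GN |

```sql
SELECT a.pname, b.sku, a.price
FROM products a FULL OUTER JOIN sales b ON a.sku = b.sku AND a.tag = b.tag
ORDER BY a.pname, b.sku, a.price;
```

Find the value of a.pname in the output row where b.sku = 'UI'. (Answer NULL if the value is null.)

NULL

FULL OUTER JOIN keeps every row from both sides; unmatched rows get NULL for the other side's columns.
Matching on a.sku = b.sku AND a.tag = b.tag. A NULL in a compared column never satisfies the condition.
Matched pairs: 5; unmatched a rows kept: 4; unmatched b rows kept: 4.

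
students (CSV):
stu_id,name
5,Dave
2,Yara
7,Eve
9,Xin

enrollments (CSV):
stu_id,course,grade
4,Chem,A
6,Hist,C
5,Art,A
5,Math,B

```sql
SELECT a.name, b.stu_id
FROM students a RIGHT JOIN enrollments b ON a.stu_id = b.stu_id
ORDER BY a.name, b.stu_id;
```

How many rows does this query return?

4

RIGHT JOIN keeps every row from `enrollments`; unmatched rows get NULL for `students`'s columns.
Matching on a.stu_id = b.stu_id.
Matched pairs: 2; unmatched b rows kept: 2.
Total: 2 matched + 2 padded = 4 rows.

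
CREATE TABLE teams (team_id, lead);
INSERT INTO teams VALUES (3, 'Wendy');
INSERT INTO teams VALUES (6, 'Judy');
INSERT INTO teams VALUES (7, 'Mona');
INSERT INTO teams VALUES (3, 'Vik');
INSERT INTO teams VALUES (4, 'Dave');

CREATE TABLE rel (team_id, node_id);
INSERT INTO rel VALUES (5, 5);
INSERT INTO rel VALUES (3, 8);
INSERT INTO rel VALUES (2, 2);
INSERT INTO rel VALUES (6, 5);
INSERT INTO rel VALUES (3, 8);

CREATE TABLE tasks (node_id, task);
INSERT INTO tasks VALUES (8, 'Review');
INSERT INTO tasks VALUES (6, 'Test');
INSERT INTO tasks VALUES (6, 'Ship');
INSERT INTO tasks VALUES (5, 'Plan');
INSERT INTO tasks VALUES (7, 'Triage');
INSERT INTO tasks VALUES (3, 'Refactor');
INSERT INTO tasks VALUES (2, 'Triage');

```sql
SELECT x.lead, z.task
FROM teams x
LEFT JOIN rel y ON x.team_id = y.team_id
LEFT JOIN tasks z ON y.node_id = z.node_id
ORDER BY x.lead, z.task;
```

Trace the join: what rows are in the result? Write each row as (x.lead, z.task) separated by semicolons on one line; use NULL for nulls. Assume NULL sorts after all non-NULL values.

(Dave, NULL); (Judy, Plan); (Mona, NULL); (Vik, Review); (Vik, Review); (Wendy, Review); (Wendy, Review)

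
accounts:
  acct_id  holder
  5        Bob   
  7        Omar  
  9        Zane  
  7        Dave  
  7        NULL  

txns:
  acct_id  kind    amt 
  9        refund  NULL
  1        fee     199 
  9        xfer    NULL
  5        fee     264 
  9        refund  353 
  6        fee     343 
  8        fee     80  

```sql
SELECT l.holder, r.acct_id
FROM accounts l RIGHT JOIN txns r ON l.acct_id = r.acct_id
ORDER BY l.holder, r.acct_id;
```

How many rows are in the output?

RIGHT JOIN keeps every row from `txns`; unmatched rows get NULL for `accounts`'s columns.
Matching on l.acct_id = r.acct_id.
- acct_id=5: 1 matching r row(s), so 1 row(s) emitted.
- acct_id=7: no matching r row.
- acct_id=9: 3 matching r row(s), so 3 row(s) emitted.
- acct_id=7: no matching r row.
- acct_id=7: no matching r row.
- 3 r row(s) had no l match → kept, l columns NULL.
Total: 4 matched + 3 padded = 7 rows.

7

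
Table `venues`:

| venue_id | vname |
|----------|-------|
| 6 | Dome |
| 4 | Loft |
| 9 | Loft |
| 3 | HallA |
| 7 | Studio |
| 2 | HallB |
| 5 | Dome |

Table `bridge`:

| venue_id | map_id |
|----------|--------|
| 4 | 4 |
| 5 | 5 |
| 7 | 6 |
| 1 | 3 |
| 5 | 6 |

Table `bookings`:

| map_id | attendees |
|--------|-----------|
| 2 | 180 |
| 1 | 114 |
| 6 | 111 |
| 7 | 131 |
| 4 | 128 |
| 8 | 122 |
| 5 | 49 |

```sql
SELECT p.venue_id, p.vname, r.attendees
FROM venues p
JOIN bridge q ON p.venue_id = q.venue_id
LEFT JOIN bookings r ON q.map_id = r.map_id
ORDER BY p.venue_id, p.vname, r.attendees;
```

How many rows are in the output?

4

Evaluate left to right. First `venues p INNER JOIN bridge q` on venue_id: 4 row(s).
Then LEFT JOIN `bookings r` on map_id: each of those 4 rows is kept; rows whose q.map_id has no match in r get NULL for r's columns.
Result: 4 row(s).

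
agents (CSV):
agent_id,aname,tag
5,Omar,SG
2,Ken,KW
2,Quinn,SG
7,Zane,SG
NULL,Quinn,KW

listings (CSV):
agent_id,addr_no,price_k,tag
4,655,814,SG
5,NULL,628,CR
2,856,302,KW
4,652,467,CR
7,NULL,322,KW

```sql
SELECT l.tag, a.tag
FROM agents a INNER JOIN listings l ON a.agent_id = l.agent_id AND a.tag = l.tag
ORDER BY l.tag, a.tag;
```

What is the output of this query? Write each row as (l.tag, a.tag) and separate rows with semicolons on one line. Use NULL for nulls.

(KW, KW)

INNER JOIN keeps only pairs where the ON condition holds.
Matching on a.agent_id = l.agent_id AND a.tag = l.tag. A NULL in a compared column never satisfies the condition.
- agent_id=5, tag=SG: no matching l row, dropped.
- agent_id=2, tag=KW: 1 matching l row(s), so 1 row(s) emitted.
- agent_id=2, tag=SG: no matching l row, dropped.
- agent_id=7, tag=SG: no matching l row, dropped.
- agent_id=NULL, tag=KW: no matching l row, dropped.
After projecting and ordering:
l.tag | a.tag
KW | KW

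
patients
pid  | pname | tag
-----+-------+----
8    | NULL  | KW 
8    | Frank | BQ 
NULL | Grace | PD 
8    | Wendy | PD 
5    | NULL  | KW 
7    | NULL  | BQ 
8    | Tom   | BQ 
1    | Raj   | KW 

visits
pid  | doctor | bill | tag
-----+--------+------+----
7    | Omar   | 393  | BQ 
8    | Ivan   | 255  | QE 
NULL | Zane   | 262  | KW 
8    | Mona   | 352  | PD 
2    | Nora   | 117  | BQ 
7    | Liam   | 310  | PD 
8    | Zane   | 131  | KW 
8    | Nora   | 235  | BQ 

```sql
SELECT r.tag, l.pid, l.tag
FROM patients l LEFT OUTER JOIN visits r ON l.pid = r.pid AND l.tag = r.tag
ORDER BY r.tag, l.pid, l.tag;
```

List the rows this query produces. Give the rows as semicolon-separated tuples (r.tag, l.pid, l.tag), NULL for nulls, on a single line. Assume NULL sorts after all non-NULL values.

(BQ, 7, BQ); (BQ, 8, BQ); (BQ, 8, BQ); (KW, 8, KW); (PD, 8, PD); (NULL, 1, KW); (NULL, 5, KW); (NULL, NULL, PD)

LEFT JOIN keeps every row from `patients`; unmatched rows get NULL for `visits`'s columns.
Matching on l.pid = r.pid AND l.tag = r.tag. A NULL in a compared column never satisfies the condition.
Matched pairs: 5; unmatched l rows kept: 3.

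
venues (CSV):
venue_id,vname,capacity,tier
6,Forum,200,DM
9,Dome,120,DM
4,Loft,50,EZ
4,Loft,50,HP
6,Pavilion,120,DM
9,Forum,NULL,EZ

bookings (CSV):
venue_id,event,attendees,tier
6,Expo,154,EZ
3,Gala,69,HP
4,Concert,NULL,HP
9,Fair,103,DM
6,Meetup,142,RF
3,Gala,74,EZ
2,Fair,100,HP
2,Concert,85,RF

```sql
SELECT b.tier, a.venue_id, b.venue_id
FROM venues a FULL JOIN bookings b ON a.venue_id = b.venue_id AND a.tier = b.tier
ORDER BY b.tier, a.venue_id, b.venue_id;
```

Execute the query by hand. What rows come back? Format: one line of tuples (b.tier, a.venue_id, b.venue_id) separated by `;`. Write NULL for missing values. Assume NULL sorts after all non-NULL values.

(DM, 9, 9); (EZ, NULL, 3); (EZ, NULL, 6); (HP, 4, 4); (HP, NULL, 2); (HP, NULL, 3); (RF, NULL, 2); (RF, NULL, 6); (NULL, 4, NULL); (NULL, 6, NULL); (NULL, 6, NULL); (NULL, 9, NULL)

FULL OUTER JOIN keeps every row from both sides; unmatched rows get NULL for the other side's columns.
Matching on a.venue_id = b.venue_id AND a.tier = b.tier.
- venue_id=6, tier=DM: no b row matches, row kept with b columns NULL.
- venue_id=9, tier=DM: 1 matching b row(s), so 1 row(s) emitted.
- venue_id=4, tier=EZ: no b row matches, row kept with b columns NULL.
- venue_id=4, tier=HP: 1 matching b row(s), so 1 row(s) emitted.
- venue_id=6, tier=DM: no b row matches, row kept with b columns NULL.
- venue_id=9, tier=EZ: no b row matches, row kept with b columns NULL.
- 6 row(s) from b found no a partner → padded with NULL.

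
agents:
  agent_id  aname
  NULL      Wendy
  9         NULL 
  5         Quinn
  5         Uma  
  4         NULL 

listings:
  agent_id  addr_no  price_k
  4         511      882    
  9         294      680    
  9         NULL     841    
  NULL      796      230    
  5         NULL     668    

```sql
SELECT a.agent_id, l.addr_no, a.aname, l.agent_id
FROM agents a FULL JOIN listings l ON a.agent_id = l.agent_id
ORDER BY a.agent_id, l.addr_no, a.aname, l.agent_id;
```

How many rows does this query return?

FULL OUTER JOIN keeps every row from both sides; unmatched rows get NULL for the other side's columns.
Matching on a.agent_id = l.agent_id. A NULL in a compared column never satisfies the condition.
- agent_id=NULL: no l row matches, row kept with l columns NULL.
- agent_id=9: 2 matching l row(s), so 2 row(s) emitted.
- agent_id=5: 1 matching l row(s), so 1 row(s) emitted.
- agent_id=5: 1 matching l row(s), so 1 row(s) emitted.
- agent_id=4: 1 matching l row(s), so 1 row(s) emitted.
- 1 row(s) from l found no a partner → padded with NULL.
Total: 5 matched + 2 padded = 7 rows.

7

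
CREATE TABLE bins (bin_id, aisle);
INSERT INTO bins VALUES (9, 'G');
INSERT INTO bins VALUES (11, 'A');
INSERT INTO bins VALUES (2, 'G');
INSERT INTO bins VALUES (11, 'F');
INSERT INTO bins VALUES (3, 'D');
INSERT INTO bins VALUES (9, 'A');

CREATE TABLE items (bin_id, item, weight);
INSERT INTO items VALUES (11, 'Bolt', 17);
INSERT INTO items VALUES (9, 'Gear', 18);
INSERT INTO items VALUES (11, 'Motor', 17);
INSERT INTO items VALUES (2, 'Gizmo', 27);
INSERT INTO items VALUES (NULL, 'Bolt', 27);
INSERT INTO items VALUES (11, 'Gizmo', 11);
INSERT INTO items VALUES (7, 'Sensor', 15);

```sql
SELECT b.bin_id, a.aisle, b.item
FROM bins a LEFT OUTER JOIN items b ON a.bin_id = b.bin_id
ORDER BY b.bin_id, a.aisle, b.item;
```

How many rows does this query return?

10

LEFT JOIN keeps every row from `bins`; unmatched rows get NULL for `items`'s columns.
Matching on a.bin_id = b.bin_id. A NULL in a compared column never satisfies the condition.
Matched pairs: 9; unmatched a rows kept: 1.
Total: 9 matched + 1 padded = 10 rows.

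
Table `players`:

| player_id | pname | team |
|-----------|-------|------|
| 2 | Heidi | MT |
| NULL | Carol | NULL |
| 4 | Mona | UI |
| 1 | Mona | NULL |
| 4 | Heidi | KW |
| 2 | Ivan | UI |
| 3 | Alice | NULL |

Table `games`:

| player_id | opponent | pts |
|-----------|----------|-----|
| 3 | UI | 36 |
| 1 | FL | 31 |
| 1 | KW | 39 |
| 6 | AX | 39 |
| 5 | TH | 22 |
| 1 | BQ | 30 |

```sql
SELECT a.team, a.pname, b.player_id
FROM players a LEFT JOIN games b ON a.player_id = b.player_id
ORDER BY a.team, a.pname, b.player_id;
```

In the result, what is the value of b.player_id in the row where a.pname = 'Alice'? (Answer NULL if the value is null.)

3

LEFT JOIN keeps every row from `players`; unmatched rows get NULL for `games`'s columns.
Matching on a.player_id = b.player_id. A NULL in a compared column never satisfies the condition.
- a[0] player_id=2 → no match; kept with NULLs on the b side.
- a[1] player_id=NULL → no match; kept with NULLs on the b side.
- a[2] player_id=4 → no match; kept with NULLs on the b side.
- a[3] player_id=1 → 3 match(es) in b → 3 row(s).
- a[4] player_id=4 → no match; kept with NULLs on the b side.
- a[5] player_id=2 → no match; kept with NULLs on the b side.
- a[6] player_id=3 → 1 match(es) in b → 1 row(s).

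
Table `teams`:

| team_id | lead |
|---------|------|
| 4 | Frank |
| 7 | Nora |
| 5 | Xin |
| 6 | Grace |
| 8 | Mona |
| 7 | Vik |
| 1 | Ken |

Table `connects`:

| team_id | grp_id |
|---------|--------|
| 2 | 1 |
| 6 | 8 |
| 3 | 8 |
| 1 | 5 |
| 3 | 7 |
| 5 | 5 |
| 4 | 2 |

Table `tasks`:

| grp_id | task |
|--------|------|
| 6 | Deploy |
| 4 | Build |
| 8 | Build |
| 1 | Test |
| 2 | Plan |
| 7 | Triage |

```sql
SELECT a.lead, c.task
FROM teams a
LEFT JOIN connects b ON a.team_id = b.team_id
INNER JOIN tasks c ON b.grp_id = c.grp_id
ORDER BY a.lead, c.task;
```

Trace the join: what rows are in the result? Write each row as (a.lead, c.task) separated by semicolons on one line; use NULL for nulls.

Step 1 — a LEFT JOIN b on team_id → 7 row(s).
Then INNER JOIN `tasks c` on grp_id: keep only rows whose b.grp_id appears in c.

(Frank, Plan); (Grace, Build)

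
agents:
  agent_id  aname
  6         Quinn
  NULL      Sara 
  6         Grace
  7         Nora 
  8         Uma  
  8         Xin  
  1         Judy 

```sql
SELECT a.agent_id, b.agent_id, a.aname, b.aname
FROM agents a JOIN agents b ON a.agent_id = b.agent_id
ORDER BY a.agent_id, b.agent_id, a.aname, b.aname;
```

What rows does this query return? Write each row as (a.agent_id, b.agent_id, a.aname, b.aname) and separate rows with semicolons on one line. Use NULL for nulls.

(1, 1, Judy, Judy); (6, 6, Grace, Grace); (6, 6, Grace, Quinn); (6, 6, Quinn, Grace); (6, 6, Quinn, Quinn); (7, 7, Nora, Nora); (8, 8, Uma, Uma); (8, 8, Uma, Xin); (8, 8, Xin, Uma); (8, 8, Xin, Xin)

INNER JOIN keeps only pairs where the ON condition holds.
Matching on a.agent_id = b.agent_id. A NULL in a compared column never satisfies the condition.
- agent_id=6: 2 matching b row(s), so 2 row(s) emitted.
- agent_id=NULL: no matching b row, dropped.
- agent_id=6: 2 matching b row(s), so 2 row(s) emitted.
- agent_id=7: 1 matching b row(s), so 1 row(s) emitted.
- agent_id=8: 2 matching b row(s), so 2 row(s) emitted.
- agent_id=8: 2 matching b row(s), so 2 row(s) emitted.
- agent_id=1: 1 matching b row(s), so 1 row(s) emitted.
After projecting and ordering:
a.agent_id | b.agent_id | a.aname | b.aname
1 | 1 | Judy | Judy
6 | 6 | Grace | Grace
6 | 6 | Grace | Quinn
6 | 6 | Quinn | Grace
6 | 6 | Quinn | Quinn
7 | 7 | Nora | Nora
8 | 8 | Uma | Uma
8 | 8 | Uma | Xin
8 | 8 | Xin | Uma
8 | 8 | Xin | Xin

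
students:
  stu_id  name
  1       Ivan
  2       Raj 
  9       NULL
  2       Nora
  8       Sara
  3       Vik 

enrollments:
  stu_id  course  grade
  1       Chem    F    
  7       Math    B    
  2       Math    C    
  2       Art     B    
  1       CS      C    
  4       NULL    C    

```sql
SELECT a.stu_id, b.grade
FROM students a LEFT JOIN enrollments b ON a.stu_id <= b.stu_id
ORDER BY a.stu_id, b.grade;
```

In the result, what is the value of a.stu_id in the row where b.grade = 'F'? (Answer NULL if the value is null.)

1

LEFT JOIN keeps every row from `students`; unmatched rows get NULL for `enrollments`'s columns.
Matching on a.stu_id <= b.stu_id.
- a (stu_id=1) pairs with 6 row(s) of b.
- a (stu_id=2) pairs with 4 row(s) of b.
- a (stu_id=9) has no partner → padded with NULL.
- a (stu_id=2) pairs with 4 row(s) of b.
- a (stu_id=8) has no partner → padded with NULL.
- a (stu_id=3) pairs with 2 row(s) of b.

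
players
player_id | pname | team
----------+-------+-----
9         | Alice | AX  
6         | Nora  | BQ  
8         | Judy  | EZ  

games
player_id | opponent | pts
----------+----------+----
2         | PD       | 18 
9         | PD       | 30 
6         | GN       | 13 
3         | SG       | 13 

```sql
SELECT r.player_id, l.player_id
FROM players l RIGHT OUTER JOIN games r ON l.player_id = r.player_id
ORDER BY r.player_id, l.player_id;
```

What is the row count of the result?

RIGHT JOIN keeps every row from `games`; unmatched rows get NULL for `players`'s columns.
Matching on l.player_id = r.player_id.
Matched pairs: 2; unmatched r rows kept: 2.
Total: 2 matched + 2 padded = 4 rows.

4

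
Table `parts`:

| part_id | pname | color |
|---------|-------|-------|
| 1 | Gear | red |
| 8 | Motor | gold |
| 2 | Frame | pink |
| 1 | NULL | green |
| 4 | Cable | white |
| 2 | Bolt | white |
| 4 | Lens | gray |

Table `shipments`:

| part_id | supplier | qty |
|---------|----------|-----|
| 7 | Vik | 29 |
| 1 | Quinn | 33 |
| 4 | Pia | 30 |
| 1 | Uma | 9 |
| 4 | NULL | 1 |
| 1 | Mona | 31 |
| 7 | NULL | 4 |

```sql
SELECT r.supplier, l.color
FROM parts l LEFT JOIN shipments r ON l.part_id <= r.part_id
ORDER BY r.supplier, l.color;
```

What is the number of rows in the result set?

31

LEFT JOIN keeps every row from `parts`; unmatched rows get NULL for `shipments`'s columns.
Matching on l.part_id <= r.part_id.
- part_id=1: 7 matching r row(s), so 7 row(s) emitted.
- part_id=8: no r row matches, row kept with r columns NULL.
- part_id=2: 4 matching r row(s), so 4 row(s) emitted.
- part_id=1: 7 matching r row(s), so 7 row(s) emitted.
- part_id=4: 4 matching r row(s), so 4 row(s) emitted.
- part_id=2: 4 matching r row(s), so 4 row(s) emitted.
- part_id=4: 4 matching r row(s), so 4 row(s) emitted.
Total: 30 matched + 1 padded = 31 rows.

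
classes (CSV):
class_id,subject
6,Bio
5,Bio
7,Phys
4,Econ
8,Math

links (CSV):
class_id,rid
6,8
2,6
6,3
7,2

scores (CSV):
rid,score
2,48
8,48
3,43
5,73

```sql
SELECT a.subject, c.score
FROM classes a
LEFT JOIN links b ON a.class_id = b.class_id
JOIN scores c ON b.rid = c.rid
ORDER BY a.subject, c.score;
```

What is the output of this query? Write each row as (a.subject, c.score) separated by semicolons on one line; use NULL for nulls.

(Bio, 43); (Bio, 48); (Phys, 48)

Step 1 — a LEFT JOIN b on class_id → 6 row(s).
Then INNER JOIN `scores c` on rid: keep only rows whose b.rid appears in c.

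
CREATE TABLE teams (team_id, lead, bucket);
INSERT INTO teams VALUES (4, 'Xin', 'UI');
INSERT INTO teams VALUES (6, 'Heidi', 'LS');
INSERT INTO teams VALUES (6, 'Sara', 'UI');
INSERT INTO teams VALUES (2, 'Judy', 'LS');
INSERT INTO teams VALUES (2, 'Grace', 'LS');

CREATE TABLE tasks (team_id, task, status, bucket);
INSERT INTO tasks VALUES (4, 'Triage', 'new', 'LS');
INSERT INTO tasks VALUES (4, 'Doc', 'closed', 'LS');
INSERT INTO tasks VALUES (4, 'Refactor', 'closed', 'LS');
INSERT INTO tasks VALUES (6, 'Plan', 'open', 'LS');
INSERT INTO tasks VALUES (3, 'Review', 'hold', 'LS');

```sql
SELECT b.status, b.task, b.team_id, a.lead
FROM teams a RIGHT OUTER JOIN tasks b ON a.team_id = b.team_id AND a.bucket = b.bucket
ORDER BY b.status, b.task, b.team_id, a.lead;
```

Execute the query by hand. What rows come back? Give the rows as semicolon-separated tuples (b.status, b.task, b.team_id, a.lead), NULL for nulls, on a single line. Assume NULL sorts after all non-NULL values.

(closed, Doc, 4, NULL); (closed, Refactor, 4, NULL); (hold, Review, 3, NULL); (new, Triage, 4, NULL); (open, Plan, 6, Heidi)

RIGHT JOIN keeps every row from `tasks`; unmatched rows get NULL for `teams`'s columns.
Matching on a.team_id = b.team_id AND a.bucket = b.bucket.
- a[0] team_id=4, bucket=UI → no match.
- a[1] team_id=6, bucket=LS → 1 match(es) in b → 1 row(s).
- a[2] team_id=6, bucket=UI → no match.
- a[3] team_id=2, bucket=LS → no match.
- a[4] team_id=2, bucket=LS → no match.
- 4 b row(s) had no a match → kept, a columns NULL.
After projecting and ordering:
b.status | b.task | b.team_id | a.lead
closed | Doc | 4 | NULL
closed | Refactor | 4 | NULL
hold | Review | 3 | NULL
new | Triage | 4 | NULL
open | Plan | 6 | Heidi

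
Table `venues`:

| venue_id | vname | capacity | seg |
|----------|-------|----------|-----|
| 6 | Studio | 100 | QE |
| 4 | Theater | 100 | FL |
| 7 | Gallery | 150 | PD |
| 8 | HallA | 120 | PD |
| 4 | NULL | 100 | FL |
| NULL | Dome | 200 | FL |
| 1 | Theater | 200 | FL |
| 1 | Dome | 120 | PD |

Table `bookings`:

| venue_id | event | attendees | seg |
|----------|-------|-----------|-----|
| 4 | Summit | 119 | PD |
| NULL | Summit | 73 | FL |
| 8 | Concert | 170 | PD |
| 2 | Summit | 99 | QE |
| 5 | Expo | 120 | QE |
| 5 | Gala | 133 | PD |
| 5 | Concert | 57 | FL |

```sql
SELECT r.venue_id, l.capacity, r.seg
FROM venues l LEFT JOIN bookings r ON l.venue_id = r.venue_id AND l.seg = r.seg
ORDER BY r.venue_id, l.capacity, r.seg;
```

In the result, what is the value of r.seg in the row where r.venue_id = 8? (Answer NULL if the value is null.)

PD

LEFT JOIN keeps every row from `venues`; unmatched rows get NULL for `bookings`'s columns.
Matching on l.venue_id = r.venue_id AND l.seg = r.seg. A NULL in a compared column never satisfies the condition.
Matched pairs: 1; unmatched l rows kept: 7.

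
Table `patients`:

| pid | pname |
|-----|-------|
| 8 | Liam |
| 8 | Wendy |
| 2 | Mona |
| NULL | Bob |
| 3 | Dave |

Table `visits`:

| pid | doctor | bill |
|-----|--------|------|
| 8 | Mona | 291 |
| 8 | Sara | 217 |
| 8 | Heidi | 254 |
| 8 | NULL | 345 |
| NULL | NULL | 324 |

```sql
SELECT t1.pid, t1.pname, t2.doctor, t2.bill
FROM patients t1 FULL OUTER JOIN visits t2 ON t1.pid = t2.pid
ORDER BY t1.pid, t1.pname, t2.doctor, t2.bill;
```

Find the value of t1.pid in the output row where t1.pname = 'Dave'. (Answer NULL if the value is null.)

3

FULL OUTER JOIN keeps every row from both sides; unmatched rows get NULL for the other side's columns.
Matching on t1.pid = t2.pid. A NULL in a compared column never satisfies the condition.
- t1[0] pid=8 → 4 match(es) in t2 → 4 row(s).
- t1[1] pid=8 → 4 match(es) in t2 → 4 row(s).
- t1[2] pid=2 → no match; kept with NULLs on the t2 side.
- t1[3] pid=NULL → no match; kept with NULLs on the t2 side.
- t1[4] pid=3 → no match; kept with NULLs on the t2 side.
- plus 1 unmatched t2 row(s), each kept with NULL t1 columns.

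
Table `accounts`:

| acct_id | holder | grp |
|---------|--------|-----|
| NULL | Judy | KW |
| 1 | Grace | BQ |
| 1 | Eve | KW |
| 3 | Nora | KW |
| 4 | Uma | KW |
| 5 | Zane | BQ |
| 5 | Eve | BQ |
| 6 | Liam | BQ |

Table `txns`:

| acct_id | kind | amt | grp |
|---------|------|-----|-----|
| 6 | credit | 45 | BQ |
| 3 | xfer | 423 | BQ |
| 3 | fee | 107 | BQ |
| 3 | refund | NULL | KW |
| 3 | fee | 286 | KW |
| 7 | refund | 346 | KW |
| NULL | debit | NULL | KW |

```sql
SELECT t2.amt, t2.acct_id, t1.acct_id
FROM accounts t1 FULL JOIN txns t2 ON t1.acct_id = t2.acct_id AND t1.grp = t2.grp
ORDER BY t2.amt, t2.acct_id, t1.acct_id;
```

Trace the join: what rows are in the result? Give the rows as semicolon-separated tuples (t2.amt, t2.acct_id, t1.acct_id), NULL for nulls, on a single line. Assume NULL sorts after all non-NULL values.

(45, 6, 6); (107, 3, NULL); (286, 3, 3); (346, 7, NULL); (423, 3, NULL); (NULL, 3, 3); (NULL, NULL, 1); (NULL, NULL, 1); (NULL, NULL, 4); (NULL, NULL, 5); (NULL, NULL, 5); (NULL, NULL, NULL); (NULL, NULL, NULL)

FULL OUTER JOIN keeps every row from both sides; unmatched rows get NULL for the other side's columns.
Matching on t1.acct_id = t2.acct_id AND t1.grp = t2.grp. A NULL in a compared column never satisfies the condition.
- t1 (acct_id=NULL, grp=KW) has no partner → padded with NULL.
- t1 (acct_id=1, grp=BQ) has no partner → padded with NULL.
- t1 (acct_id=1, grp=KW) has no partner → padded with NULL.
- t1 (acct_id=3, grp=KW) pairs with 2 row(s) of t2.
- t1 (acct_id=4, grp=KW) has no partner → padded with NULL.
- t1 (acct_id=5, grp=BQ) has no partner → padded with NULL.
- t1 (acct_id=5, grp=BQ) has no partner → padded with NULL.
- t1 (acct_id=6, grp=BQ) pairs with 1 row(s) of t2.
- 4 t2 row(s) had no t1 match → kept, t1 columns NULL.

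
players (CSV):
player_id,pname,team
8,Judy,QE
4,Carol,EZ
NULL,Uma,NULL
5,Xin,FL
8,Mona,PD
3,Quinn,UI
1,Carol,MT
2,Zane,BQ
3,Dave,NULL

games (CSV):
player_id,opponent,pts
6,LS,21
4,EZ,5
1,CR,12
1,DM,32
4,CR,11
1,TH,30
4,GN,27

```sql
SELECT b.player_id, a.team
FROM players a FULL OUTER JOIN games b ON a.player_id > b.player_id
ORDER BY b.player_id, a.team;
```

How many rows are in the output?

34

FULL OUTER JOIN keeps every row from both sides; unmatched rows get NULL for the other side's columns.
Matching on a.player_id > b.player_id. A NULL in a compared column never satisfies the condition.
- a row (player_id=8): matches 7 b row(s) → 7 output row(s).
- a row (player_id=4): matches 3 b row(s) → 3 output row(s).
- a row (player_id=NULL): no match → kept, b columns NULL.
- a row (player_id=5): matches 6 b row(s) → 6 output row(s).
- a row (player_id=8): matches 7 b row(s) → 7 output row(s).
- a row (player_id=3): matches 3 b row(s) → 3 output row(s).
- a row (player_id=1): no match → kept, b columns NULL.
- a row (player_id=2): matches 3 b row(s) → 3 output row(s).
- a row (player_id=3): matches 3 b row(s) → 3 output row(s).
Total: 32 matched + 2 padded = 34 rows.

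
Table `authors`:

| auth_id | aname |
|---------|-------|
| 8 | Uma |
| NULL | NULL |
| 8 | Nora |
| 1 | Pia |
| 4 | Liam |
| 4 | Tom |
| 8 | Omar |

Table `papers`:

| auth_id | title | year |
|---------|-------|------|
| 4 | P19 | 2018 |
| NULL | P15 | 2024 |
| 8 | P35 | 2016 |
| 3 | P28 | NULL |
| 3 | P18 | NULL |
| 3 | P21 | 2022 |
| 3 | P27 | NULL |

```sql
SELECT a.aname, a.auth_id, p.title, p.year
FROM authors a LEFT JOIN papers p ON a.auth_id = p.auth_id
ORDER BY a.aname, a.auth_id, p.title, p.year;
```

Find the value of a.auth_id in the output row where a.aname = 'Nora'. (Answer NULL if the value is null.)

LEFT JOIN keeps every row from `authors`; unmatched rows get NULL for `papers`'s columns.
Matching on a.auth_id = p.auth_id. A NULL in a compared column never satisfies the condition.
- a row (auth_id=8): matches 1 p row(s) → 1 output row(s).
- a row (auth_id=NULL): no match → kept, p columns NULL.
- a row (auth_id=8): matches 1 p row(s) → 1 output row(s).
- a row (auth_id=1): no match → kept, p columns NULL.
- a row (auth_id=4): matches 1 p row(s) → 1 output row(s).
- a row (auth_id=4): matches 1 p row(s) → 1 output row(s).
- a row (auth_id=8): matches 1 p row(s) → 1 output row(s).

8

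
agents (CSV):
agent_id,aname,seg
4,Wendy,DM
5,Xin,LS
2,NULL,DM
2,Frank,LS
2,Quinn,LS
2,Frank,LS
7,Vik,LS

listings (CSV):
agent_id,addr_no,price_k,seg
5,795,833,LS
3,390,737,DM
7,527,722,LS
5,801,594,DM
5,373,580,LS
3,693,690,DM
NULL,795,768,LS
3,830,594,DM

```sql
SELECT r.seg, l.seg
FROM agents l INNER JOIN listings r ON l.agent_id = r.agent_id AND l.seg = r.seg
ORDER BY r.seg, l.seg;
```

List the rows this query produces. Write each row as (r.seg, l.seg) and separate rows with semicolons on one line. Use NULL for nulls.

(LS, LS); (LS, LS); (LS, LS)

INNER JOIN keeps only pairs where the ON condition holds.
Matching on l.agent_id = r.agent_id AND l.seg = r.seg. A NULL in a compared column never satisfies the condition.
- l (agent_id=4, seg=DM) has no partner → excluded.
- l (agent_id=5, seg=LS) pairs with 2 row(s) of r.
- l (agent_id=2, seg=DM) has no partner → excluded.
- l (agent_id=2, seg=LS) has no partner → excluded.
- l (agent_id=2, seg=LS) has no partner → excluded.
- l (agent_id=2, seg=LS) has no partner → excluded.
- l (agent_id=7, seg=LS) pairs with 1 row(s) of r.
After projecting and ordering:
r.seg | l.seg
LS | LS
LS | LS
LS | LS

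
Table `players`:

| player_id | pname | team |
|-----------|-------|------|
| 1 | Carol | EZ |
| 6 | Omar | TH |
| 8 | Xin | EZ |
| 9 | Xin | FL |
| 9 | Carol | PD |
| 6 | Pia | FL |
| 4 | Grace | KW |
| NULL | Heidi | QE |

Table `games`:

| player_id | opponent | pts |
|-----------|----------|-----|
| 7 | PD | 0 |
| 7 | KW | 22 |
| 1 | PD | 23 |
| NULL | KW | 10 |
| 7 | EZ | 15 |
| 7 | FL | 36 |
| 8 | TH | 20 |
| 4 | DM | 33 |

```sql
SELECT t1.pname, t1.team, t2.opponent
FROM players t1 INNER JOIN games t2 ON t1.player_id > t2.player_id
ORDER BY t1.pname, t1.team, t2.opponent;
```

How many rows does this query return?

INNER JOIN keeps only pairs where the ON condition holds.
Matching on t1.player_id > t2.player_id. A NULL in a compared column never satisfies the condition.
- player_id=1: no matching t2 row, dropped.
- player_id=6: 2 matching t2 row(s), so 2 row(s) emitted.
- player_id=8: 6 matching t2 row(s), so 6 row(s) emitted.
- player_id=9: 7 matching t2 row(s), so 7 row(s) emitted.
- player_id=9: 7 matching t2 row(s), so 7 row(s) emitted.
- player_id=6: 2 matching t2 row(s), so 2 row(s) emitted.
- player_id=4: 1 matching t2 row(s), so 1 row(s) emitted.
- player_id=NULL: no matching t2 row, dropped.
Total: 25 rows.

25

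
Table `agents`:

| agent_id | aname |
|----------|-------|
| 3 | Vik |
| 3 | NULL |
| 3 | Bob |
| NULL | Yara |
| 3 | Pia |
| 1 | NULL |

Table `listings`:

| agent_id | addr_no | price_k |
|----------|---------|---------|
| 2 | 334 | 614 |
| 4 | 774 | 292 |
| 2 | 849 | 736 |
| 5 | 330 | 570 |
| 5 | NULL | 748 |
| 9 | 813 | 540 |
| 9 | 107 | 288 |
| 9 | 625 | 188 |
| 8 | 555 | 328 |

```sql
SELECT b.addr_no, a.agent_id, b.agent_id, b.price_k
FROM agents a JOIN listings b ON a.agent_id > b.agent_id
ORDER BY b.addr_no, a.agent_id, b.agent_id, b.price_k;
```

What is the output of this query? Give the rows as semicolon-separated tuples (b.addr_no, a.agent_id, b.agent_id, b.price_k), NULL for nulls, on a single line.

INNER JOIN keeps only pairs where the ON condition holds.
Matching on a.agent_id > b.agent_id. A NULL in a compared column never satisfies the condition.
- a (agent_id=3) pairs with 2 row(s) of b.
- a (agent_id=3) pairs with 2 row(s) of b.
- a (agent_id=3) pairs with 2 row(s) of b.
- a (agent_id=NULL) has no partner → excluded.
- a (agent_id=3) pairs with 2 row(s) of b.
- a (agent_id=1) has no partner → excluded.
After projecting and ordering:
b.addr_no | a.agent_id | b.agent_id | b.price_k
334 | 3 | 2 | 614
334 | 3 | 2 | 614
334 | 3 | 2 | 614
334 | 3 | 2 | 614
849 | 3 | 2 | 736
849 | 3 | 2 | 736
849 | 3 | 2 | 736
849 | 3 | 2 | 736

(334, 3, 2, 614); (334, 3, 2, 614); (334, 3, 2, 614); (334, 3, 2, 614); (849, 3, 2, 736); (849, 3, 2, 736); (849, 3, 2, 736); (849, 3, 2, 736)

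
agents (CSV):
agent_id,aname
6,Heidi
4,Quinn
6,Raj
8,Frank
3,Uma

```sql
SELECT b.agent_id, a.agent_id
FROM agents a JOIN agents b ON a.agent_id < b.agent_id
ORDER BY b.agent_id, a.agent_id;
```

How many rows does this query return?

9

INNER JOIN keeps only pairs where the ON condition holds.
Matching on a.agent_id < b.agent_id.
- a row (agent_id=6): matches 1 b row(s) → 1 output row(s).
- a row (agent_id=4): matches 3 b row(s) → 3 output row(s).
- a row (agent_id=6): matches 1 b row(s) → 1 output row(s).
- a row (agent_id=8): no match → dropped.
- a row (agent_id=3): matches 4 b row(s) → 4 output row(s).
Total: 9 rows.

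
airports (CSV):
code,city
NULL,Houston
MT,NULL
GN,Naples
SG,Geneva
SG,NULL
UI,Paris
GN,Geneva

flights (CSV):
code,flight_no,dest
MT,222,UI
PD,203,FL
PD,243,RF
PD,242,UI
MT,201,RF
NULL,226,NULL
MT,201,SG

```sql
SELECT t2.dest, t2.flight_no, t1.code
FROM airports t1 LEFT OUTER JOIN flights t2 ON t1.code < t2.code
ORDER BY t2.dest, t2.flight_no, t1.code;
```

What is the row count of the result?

LEFT JOIN keeps every row from `airports`; unmatched rows get NULL for `flights`'s columns.
Matching on t1.code < t2.code. A NULL in a compared column never satisfies the condition.
- code=NULL: no t2 row matches, row kept with t2 columns NULL.
- code=MT: 3 matching t2 row(s), so 3 row(s) emitted.
- code=GN: 6 matching t2 row(s), so 6 row(s) emitted.
- code=SG: no t2 row matches, row kept with t2 columns NULL.
- code=SG: no t2 row matches, row kept with t2 columns NULL.
- code=UI: no t2 row matches, row kept with t2 columns NULL.
- code=GN: 6 matching t2 row(s), so 6 row(s) emitted.
Total: 15 matched + 4 padded = 19 rows.

19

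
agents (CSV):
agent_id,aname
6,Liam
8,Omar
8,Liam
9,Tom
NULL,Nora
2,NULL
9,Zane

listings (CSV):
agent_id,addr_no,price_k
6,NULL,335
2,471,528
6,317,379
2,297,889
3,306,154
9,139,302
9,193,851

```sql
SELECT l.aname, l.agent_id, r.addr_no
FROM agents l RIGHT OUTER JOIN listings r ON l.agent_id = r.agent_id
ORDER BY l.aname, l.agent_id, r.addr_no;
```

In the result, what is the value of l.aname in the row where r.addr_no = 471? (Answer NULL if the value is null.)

NULL

RIGHT JOIN keeps every row from `listings`; unmatched rows get NULL for `agents`'s columns.
Matching on l.agent_id = r.agent_id. A NULL in a compared column never satisfies the condition.
- l row (agent_id=6): matches 2 r row(s) → 2 output row(s).
- l row (agent_id=8): no match.
- l row (agent_id=8): no match.
- l row (agent_id=9): matches 2 r row(s) → 2 output row(s).
- l row (agent_id=NULL): no match.
- l row (agent_id=2): matches 2 r row(s) → 2 output row(s).
- l row (agent_id=9): matches 2 r row(s) → 2 output row(s).
- plus 1 unmatched r row(s), each kept with NULL l columns.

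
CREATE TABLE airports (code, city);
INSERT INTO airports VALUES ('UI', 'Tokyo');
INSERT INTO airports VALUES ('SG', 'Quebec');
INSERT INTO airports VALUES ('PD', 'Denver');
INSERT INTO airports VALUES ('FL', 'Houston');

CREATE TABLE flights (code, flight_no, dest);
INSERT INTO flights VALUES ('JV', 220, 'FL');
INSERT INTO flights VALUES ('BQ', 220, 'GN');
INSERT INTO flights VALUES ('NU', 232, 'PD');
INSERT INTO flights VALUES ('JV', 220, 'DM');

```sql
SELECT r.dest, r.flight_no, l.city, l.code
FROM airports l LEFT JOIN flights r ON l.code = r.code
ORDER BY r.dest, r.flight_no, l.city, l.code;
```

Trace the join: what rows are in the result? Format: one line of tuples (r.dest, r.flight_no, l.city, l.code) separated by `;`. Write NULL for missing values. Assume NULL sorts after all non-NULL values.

(NULL, NULL, Denver, PD); (NULL, NULL, Houston, FL); (NULL, NULL, Quebec, SG); (NULL, NULL, Tokyo, UI)

LEFT JOIN keeps every row from `airports`; unmatched rows get NULL for `flights`'s columns.
Matching on l.code = r.code.
- code=UI: no r row matches, row kept with r columns NULL.
- code=SG: no r row matches, row kept with r columns NULL.
- code=PD: no r row matches, row kept with r columns NULL.
- code=FL: no r row matches, row kept with r columns NULL.
After projecting and ordering:
r.dest | r.flight_no | l.city | l.code
NULL | NULL | Denver | PD
NULL | NULL | Houston | FL
NULL | NULL | Quebec | SG
NULL | NULL | Tokyo | UI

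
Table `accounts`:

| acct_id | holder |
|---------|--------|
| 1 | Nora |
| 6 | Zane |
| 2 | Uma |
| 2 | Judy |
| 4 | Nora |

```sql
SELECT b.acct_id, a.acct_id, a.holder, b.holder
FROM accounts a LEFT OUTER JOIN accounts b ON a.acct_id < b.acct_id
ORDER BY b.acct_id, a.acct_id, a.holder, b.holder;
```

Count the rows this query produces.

10

LEFT JOIN keeps every row from `accounts a`; unmatched rows get NULL for `accounts b`'s columns.
Matching on a.acct_id < b.acct_id.
- a (acct_id=1) pairs with 4 row(s) of b.
- a (acct_id=6) has no partner → padded with NULL.
- a (acct_id=2) pairs with 2 row(s) of b.
- a (acct_id=2) pairs with 2 row(s) of b.
- a (acct_id=4) pairs with 1 row(s) of b.
Total: 9 matched + 1 padded = 10 rows.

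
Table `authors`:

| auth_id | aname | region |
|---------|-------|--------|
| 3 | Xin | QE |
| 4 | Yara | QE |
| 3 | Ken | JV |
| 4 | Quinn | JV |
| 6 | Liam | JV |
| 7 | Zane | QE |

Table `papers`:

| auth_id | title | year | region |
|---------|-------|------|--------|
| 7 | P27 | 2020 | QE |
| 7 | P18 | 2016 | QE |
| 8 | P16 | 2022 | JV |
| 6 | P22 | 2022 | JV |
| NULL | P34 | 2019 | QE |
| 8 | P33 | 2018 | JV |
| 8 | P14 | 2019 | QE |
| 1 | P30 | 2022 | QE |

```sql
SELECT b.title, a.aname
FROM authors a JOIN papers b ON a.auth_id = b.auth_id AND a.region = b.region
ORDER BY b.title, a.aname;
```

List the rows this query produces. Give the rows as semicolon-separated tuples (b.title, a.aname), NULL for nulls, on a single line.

(P18, Zane); (P22, Liam); (P27, Zane)

INNER JOIN keeps only pairs where the ON condition holds.
Matching on a.auth_id = b.auth_id AND a.region = b.region. A NULL in a compared column never satisfies the condition.
- auth_id=3, region=QE: no matching b row, dropped.
- auth_id=4, region=QE: no matching b row, dropped.
- auth_id=3, region=JV: no matching b row, dropped.
- auth_id=4, region=JV: no matching b row, dropped.
- auth_id=6, region=JV: 1 matching b row(s), so 1 row(s) emitted.
- auth_id=7, region=QE: 2 matching b row(s), so 2 row(s) emitted.
After projecting and ordering:
b.title | a.aname
P18 | Zane
P22 | Liam
P27 | Zane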